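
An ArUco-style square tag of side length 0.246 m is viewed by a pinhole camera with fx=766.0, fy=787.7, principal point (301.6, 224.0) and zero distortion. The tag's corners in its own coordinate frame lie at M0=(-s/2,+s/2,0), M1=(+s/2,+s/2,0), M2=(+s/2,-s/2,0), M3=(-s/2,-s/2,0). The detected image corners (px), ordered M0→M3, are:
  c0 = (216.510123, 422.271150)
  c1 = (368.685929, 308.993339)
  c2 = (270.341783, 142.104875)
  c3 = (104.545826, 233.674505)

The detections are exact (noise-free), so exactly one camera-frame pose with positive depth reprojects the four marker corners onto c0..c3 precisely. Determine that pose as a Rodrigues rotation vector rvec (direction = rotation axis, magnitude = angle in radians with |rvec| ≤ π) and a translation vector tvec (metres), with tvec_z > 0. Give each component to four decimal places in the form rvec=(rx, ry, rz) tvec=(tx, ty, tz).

rvec=(-0.1211, -0.4827, -0.5372) tvec=(-0.0690, 0.0590, 0.9347)

Intrinsics K: fx=766.0, fy=787.7, cx=301.6, cy=224.0
Marker side s = 0.246 m; corners in marker frame (Z=0):
  M0 = (-0.1230, +0.1230, 0)
  M1 = (+0.1230, +0.1230, 0)
  M2 = (+0.1230, -0.1230, 0)
  M3 = (-0.1230, -0.1230, 0)
Detected image corners:
  c0 = (216.510123, 422.271150) px
  c1 = (368.685929, 308.993339) px
  c2 = (270.341783, 142.104875) px
  c3 = (104.545826, 233.674505) px
Planar DLT: solve 8×8 A·h = b for H (H[2,2]=1):
  H  [+767.38982 +429.19168 +245.04942]
  H  [-276.73475 +723.77430 +273.73872]
  H  [+0.50477 +0.01439 +1.00000]
B = K⁻¹H; ‖b₁‖=1.069860, ‖b₂‖=1.069860; λ = 2/(‖b₁‖+‖b₂‖) = 0.934702, sign → tz>0 ⇒ λ=+0.934702
r₁ = λ·B[:,0] = (+0.75063,-0.46255,+0.47181); r₂ = λ·B[:,1] = (+0.51842,+0.85502,+0.01345)
r₃ = r₁×r₂ = (-0.40963,+0.23450,+0.88160); SVD([r₁ r₂ r₃]) → R = UVᵀ:
  R  [+0.75063 +0.51842 -0.40963]
  R  [-0.46255 +0.85502 +0.23450]
  R  [+0.47181 +0.01345 +0.88160]
t = (-0.06901, +0.05902, +0.93470) m
tr R = 2.487251; θ = arccos((tr R − 1)/2) = 0.732319 rad = 41.959°
axis k = ((R−Rᵀ)₃₂, (R−Rᵀ)₁₃, (R−Rᵀ)₂₁) / (2 sinθ) = (-0.165305, -0.659168, -0.733602)
rvec = θ·k = (-0.121056, -0.482721, -0.537231)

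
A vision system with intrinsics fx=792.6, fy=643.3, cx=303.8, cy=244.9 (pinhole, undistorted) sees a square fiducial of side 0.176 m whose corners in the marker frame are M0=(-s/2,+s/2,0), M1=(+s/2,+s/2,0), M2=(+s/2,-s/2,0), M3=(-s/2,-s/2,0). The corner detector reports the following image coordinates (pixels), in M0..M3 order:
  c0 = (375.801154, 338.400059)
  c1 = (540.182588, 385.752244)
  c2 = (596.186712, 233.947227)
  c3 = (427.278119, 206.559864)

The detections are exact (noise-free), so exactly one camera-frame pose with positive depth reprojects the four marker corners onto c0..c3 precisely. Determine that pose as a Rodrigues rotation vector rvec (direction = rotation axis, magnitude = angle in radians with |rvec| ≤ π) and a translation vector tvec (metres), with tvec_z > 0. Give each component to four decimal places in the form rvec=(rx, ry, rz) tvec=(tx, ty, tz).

rvec=(-0.1704, 0.6186, 0.2823) tvec=(0.1694, 0.0528, 0.7645)

Intrinsics K: fx=792.6, fy=643.3, cx=303.8, cy=244.9
Marker side s = 0.176 m; corners in marker frame (Z=0):
  M0 = (-0.0880, +0.0880, 0)
  M1 = (+0.0880, +0.0880, 0)
  M2 = (+0.0880, -0.0880, 0)
  M3 = (-0.0880, -0.0880, 0)
Detected image corners:
  c0 = (375.801154, 338.400059) px
  c1 = (540.182588, 385.752244) px
  c2 = (596.186712, 233.947227) px
  c3 = (427.278119, 206.559864) px
Planar DLT: solve 8×8 A·h = b for H (H[2,2]=1):
  H  [+571.33623 -350.75770 +479.40756]
  H  [-13.71114 +774.14569 +289.29529]
  H  [-0.77469 -0.09547 +1.00000]
B = K⁻¹H; ‖b₁‖=1.308002, ‖b₂‖=1.308002; λ = 2/(‖b₁‖+‖b₂‖) = 0.764525, sign → tz>0 ⇒ λ=+0.764525
r₁ = λ·B[:,0] = (+0.77811,+0.20918,-0.59227); r₂ = λ·B[:,1] = (-0.31036,+0.94781,-0.07299)
r₃ = r₁×r₂ = (+0.54609,+0.24061,+0.80243); SVD([r₁ r₂ r₃]) → R = UVᵀ:
  R  [+0.77811 -0.31036 +0.54609]
  R  [+0.20918 +0.94781 +0.24061]
  R  [-0.59227 -0.07299 +0.80243]
t = (+0.16939, +0.05276, +0.76452) m
tr R = 2.528353; θ = arccos((tr R − 1)/2) = 0.701032 rad = 40.166°
axis k = ((R−Rᵀ)₃₂, (R−Rᵀ)₁₃, (R−Rᵀ)₂₁) / (2 sinθ) = (-0.243098, +0.882444, +0.402736)
rvec = θ·k = (-0.170420, +0.618622, +0.282331)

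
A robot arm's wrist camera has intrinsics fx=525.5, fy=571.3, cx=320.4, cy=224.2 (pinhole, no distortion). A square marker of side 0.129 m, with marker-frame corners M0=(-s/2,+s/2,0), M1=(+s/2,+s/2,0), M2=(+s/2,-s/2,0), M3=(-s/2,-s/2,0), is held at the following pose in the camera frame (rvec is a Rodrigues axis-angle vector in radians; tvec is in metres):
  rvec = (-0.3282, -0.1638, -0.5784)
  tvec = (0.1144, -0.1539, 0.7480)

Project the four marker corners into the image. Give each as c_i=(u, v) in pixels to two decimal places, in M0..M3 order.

Intrinsics K: fx=525.5, fy=571.3, cx=320.4, cy=224.2
Marker side s = 0.129 m; corners in marker frame (Z=0):
  M0 = (-0.0645, +0.0645, 0)
  M1 = (+0.0645, +0.0645, 0)
  M2 = (+0.0645, -0.0645, 0)
  M3 = (-0.0645, -0.0645, 0)
rvec = (-0.3282, -0.1638, -0.5784), |rvec| = θ = 0.68490 rad = 39.242°
Rodrigues: sinθ=0.63260, 1−cosθ=0.22552; R = I + sinθ·[k]× + (1−cosθ)·[k]×²:
    [+0.82627 +0.56007 -0.06003]
    [-0.50838 +0.78738 +0.34868]
    [+0.24255 -0.25759 +0.93532]
t = (0.1144, -0.1539, 0.7480) m
M0: Pc = R·M0+t = (+0.09723, -0.07032, +0.71574); u = 525.5·(+0.09723)/0.71574 + 320.4 = 391.7871, v = 571.3·(-0.07032)/0.71574 + 224.2 = 168.0684
M1: Pc = R·M1+t = (+0.20382, -0.13590, +0.74703); u = 525.5·(+0.20382)/0.74703 + 320.4 = 463.7768, v = 571.3·(-0.13590)/0.74703 + 224.2 = 120.2653
M2: Pc = R·M2+t = (+0.13157, -0.23748, +0.78026); u = 525.5·(+0.13157)/0.78026 + 320.4 = 409.0112, v = 571.3·(-0.23748)/0.78026 + 224.2 = 50.3213
M3: Pc = R·M3+t = (+0.02498, -0.17190, +0.74897); u = 525.5·(+0.02498)/0.74897 + 320.4 = 337.9275, v = 571.3·(-0.17190)/0.74897 + 224.2 = 93.0815

c0=(391.79, 168.07) c1=(463.78, 120.27) c2=(409.01, 50.32) c3=(337.93, 93.08)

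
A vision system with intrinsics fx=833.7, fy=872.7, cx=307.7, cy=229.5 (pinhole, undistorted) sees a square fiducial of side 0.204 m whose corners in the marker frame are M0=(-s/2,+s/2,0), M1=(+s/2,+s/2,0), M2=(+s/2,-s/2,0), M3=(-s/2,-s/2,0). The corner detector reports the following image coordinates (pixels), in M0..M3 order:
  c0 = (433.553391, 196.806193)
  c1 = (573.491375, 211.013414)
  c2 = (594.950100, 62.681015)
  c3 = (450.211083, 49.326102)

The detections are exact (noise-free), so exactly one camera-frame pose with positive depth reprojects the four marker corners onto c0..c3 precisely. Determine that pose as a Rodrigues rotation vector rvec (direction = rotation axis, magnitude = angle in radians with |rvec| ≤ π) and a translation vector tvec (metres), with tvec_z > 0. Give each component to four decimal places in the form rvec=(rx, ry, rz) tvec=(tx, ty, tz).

rvec=(0.1906, 0.0613, 0.0940) tvec=(0.2956, -0.1356, 1.2030)

Intrinsics K: fx=833.7, fy=872.7, cx=307.7, cy=229.5
Marker side s = 0.204 m; corners in marker frame (Z=0):
  M0 = (-0.1020, +0.1020, 0)
  M1 = (+0.1020, +0.1020, 0)
  M2 = (+0.1020, -0.1020, 0)
  M3 = (-0.1020, -0.1020, 0)
Detected image corners:
  c0 = (433.553391, 196.806193) px
  c1 = (573.491375, 211.013414) px
  c2 = (594.950100, 62.681015) px
  c3 = (450.211083, 49.326102) px
Planar DLT: solve 8×8 A·h = b for H (H[2,2]=1):
  H  [+675.42590 -11.50386 +512.58341]
  H  [+61.98514 +745.75845 +131.13004]
  H  [-0.04312 +0.15957 +1.00000]
B = K⁻¹H; ‖b₁‖=0.831282, ‖b₂‖=0.831282; λ = 2/(‖b₁‖+‖b₂‖) = 1.202961, sign → tz>0 ⇒ λ=+1.202961
r₁ = λ·B[:,0] = (+0.99373,+0.09908,-0.05187); r₂ = λ·B[:,1] = (-0.08745,+0.97750,+0.19195)
r₃ = r₁×r₂ = (+0.06972,-0.18622,+0.98003); SVD([r₁ r₂ r₃]) → R = UVᵀ:
  R  [+0.99373 -0.08745 +0.06972]
  R  [+0.09908 +0.97750 -0.18622]
  R  [-0.05187 +0.19195 +0.98003]
t = (+0.29563, -0.13560, +1.20296) m
tr R = 2.951259; θ = arccos((tr R − 1)/2) = 0.221224 rad = 12.675°
axis k = ((R−Rᵀ)₃₂, (R−Rᵀ)₁₃, (R−Rᵀ)₂₁) / (2 sinθ) = (+0.861733, +0.277053, +0.425038)
rvec = θ·k = (+0.190636, +0.061291, +0.094029)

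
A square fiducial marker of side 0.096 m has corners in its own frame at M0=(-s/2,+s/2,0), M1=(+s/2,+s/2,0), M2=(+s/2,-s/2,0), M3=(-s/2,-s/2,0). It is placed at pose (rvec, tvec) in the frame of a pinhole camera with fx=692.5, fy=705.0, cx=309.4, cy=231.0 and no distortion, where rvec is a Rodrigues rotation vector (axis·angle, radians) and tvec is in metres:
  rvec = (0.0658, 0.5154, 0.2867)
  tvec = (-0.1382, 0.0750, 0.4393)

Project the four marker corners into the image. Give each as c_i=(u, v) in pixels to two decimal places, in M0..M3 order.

c0=(28.21, 392.32) c1=(128.46, 455.65) c2=(163.93, 304.55) c3=(57.30, 254.60)

Intrinsics K: fx=692.5, fy=705.0, cx=309.4, cy=231.0
Marker side s = 0.096 m; corners in marker frame (Z=0):
  M0 = (-0.0480, +0.0480, 0)
  M1 = (+0.0480, +0.0480, 0)
  M2 = (+0.0480, -0.0480, 0)
  M3 = (-0.0480, -0.0480, 0)
rvec = (0.0658, 0.5154, 0.2867), |rvec| = θ = 0.59343 rad = 34.001°
Rodrigues: sinθ=0.55921, 1−cosθ=0.17097; R = I + sinθ·[k]× + (1−cosθ)·[k]×²:
    [+0.83113 -0.25370 +0.49484]
    [+0.28663 +0.95799 +0.00973]
    [-0.47652 +0.13375 +0.86893]
t = (-0.1382, 0.0750, 0.4393) m
M0: Pc = R·M0+t = (-0.19027, +0.10723, +0.46859); u = 692.5·(-0.19027)/0.46859 + 309.4 = 28.2108, v = 705.0·(+0.10723)/0.46859 + 231.0 = 392.3210
M1: Pc = R·M1+t = (-0.11048, +0.13474, +0.42285); u = 692.5·(-0.11048)/0.42285 + 309.4 = 128.4601, v = 705.0·(+0.13474)/0.42285 + 231.0 = 455.6511
M2: Pc = R·M2+t = (-0.08613, +0.04277, +0.41001); u = 692.5·(-0.08613)/0.41001 + 309.4 = 163.9299, v = 705.0·(+0.04277)/0.41001 + 231.0 = 304.5503
M3: Pc = R·M3+t = (-0.16592, +0.01526, +0.45575); u = 692.5·(-0.16592)/0.45575 + 309.4 = 57.2961, v = 705.0·(+0.01526)/0.45575 + 231.0 = 254.6026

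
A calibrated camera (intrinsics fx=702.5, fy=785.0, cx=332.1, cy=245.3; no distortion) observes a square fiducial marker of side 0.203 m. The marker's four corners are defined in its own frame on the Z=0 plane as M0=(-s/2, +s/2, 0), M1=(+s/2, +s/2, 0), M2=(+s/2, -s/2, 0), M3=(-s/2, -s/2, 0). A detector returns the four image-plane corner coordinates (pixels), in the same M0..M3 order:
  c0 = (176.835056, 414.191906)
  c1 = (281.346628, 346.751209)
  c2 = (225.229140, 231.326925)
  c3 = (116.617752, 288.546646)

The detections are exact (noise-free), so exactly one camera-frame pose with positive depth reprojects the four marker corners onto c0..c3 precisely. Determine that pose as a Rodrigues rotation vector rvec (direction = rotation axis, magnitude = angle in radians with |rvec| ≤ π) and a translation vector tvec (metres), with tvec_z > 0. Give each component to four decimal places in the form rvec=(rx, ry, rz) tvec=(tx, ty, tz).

rvec=(-0.1559, -0.4686, -0.4834) tvec=(-0.2155, 0.1090, 1.1646)

Intrinsics K: fx=702.5, fy=785.0, cx=332.1, cy=245.3
Marker side s = 0.203 m; corners in marker frame (Z=0):
  M0 = (-0.1015, +0.1015, 0)
  M1 = (+0.1015, +0.1015, 0)
  M2 = (+0.1015, -0.1015, 0)
  M3 = (-0.1015, -0.1015, 0)
Detected image corners:
  c0 = (176.835056, 414.191906) px
  c1 = (281.346628, 346.751209) px
  c2 = (225.229140, 231.326925) px
  c3 = (116.617752, 288.546646) px
Planar DLT: solve 8×8 A·h = b for H (H[2,2]=1):
  H  [+605.40640 +280.12315 +202.09361]
  H  [-178.18357 +583.12823 +318.74830]
  H  [+0.40220 -0.03002 +1.00000]
B = K⁻¹H; ‖b₁‖=0.858635, ‖b₂‖=0.858635; λ = 2/(‖b₁‖+‖b₂‖) = 1.164639, sign → tz>0 ⇒ λ=+1.164639
r₁ = λ·B[:,0] = (+0.78223,-0.41073,+0.46841); r₂ = λ·B[:,1] = (+0.48093,+0.87606,-0.03496)
r₃ = r₁×r₂ = (-0.39600,+0.25262,+0.88282); SVD([r₁ r₂ r₃]) → R = UVᵀ:
  R  [+0.78223 +0.48093 -0.39600]
  R  [-0.41073 +0.87606 +0.25262]
  R  [+0.46841 -0.03496 +0.88282]
t = (-0.21553, +0.10897, +1.16464) m
tr R = 2.541114; θ = arccos((tr R − 1)/2) = 0.691082 rad = 39.596°
axis k = ((R−Rᵀ)₃₂, (R−Rᵀ)₁₃, (R−Rᵀ)₂₁) / (2 sinθ) = (-0.225597, -0.678111, -0.699480)
rvec = θ·k = (-0.155906, -0.468630, -0.483398)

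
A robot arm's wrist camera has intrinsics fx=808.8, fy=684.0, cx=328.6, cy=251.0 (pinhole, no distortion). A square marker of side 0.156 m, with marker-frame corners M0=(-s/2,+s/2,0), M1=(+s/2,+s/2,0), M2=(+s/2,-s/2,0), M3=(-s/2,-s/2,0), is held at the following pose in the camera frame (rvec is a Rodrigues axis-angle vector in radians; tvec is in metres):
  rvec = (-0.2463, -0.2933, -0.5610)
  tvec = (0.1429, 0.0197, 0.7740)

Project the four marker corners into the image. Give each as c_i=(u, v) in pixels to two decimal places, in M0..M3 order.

c0=(463.88, 363.79) c1=(583.97, 290.77) c2=(490.65, 181.94) c3=(367.76, 245.18)

Intrinsics K: fx=808.8, fy=684.0, cx=328.6, cy=251.0
Marker side s = 0.156 m; corners in marker frame (Z=0):
  M0 = (-0.0780, +0.0780, 0)
  M1 = (+0.0780, +0.0780, 0)
  M2 = (+0.0780, -0.0780, 0)
  M3 = (-0.0780, -0.0780, 0)
rvec = (-0.2463, -0.2933, -0.5610), |rvec| = θ = 0.67927 rad = 38.919°
Rodrigues: sinθ=0.62823, 1−cosθ=0.22197; R = I + sinθ·[k]× + (1−cosθ)·[k]×²:
    [+0.80721 +0.55359 -0.20479]
    [-0.48409 +0.81941 +0.30695]
    [+0.33773 -0.14864 +0.92943]
t = (0.1429, 0.0197, 0.7740) m
M0: Pc = R·M0+t = (+0.12312, +0.12137, +0.73606); u = 808.8·(+0.12312)/0.73606 + 328.6 = 463.8840, v = 684.0·(+0.12137)/0.73606 + 251.0 = 363.7884
M1: Pc = R·M1+t = (+0.24904, +0.04586, +0.78875); u = 808.8·(+0.24904)/0.78875 + 328.6 = 583.9740, v = 684.0·(+0.04586)/0.78875 + 251.0 = 290.7655
M2: Pc = R·M2+t = (+0.16268, -0.08197, +0.81194); u = 808.8·(+0.16268)/0.81194 + 328.6 = 490.6538, v = 684.0·(-0.08197)/0.81194 + 251.0 = 181.9431
M3: Pc = R·M3+t = (+0.03676, -0.00646, +0.75925); u = 808.8·(+0.03676)/0.75925 + 328.6 = 367.7557, v = 684.0·(-0.00646)/0.75925 + 251.0 = 245.1845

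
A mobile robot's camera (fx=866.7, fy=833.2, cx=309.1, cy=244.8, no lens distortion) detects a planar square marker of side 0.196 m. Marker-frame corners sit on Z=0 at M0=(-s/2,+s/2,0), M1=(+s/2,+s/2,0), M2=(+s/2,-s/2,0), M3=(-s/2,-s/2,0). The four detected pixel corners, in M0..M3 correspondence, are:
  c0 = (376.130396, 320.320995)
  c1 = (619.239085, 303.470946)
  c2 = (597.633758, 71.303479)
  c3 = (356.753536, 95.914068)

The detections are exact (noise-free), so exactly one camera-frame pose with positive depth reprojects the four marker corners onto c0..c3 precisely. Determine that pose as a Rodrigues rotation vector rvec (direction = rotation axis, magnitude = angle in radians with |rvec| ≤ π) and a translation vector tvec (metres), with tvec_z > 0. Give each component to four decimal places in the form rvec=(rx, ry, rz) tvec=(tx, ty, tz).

rvec=(-0.0177, 0.1268, -0.0826) tvec=(0.1448, -0.0404, 0.7121)

Intrinsics K: fx=866.7, fy=833.2, cx=309.1, cy=244.8
Marker side s = 0.196 m; corners in marker frame (Z=0):
  M0 = (-0.0980, +0.0980, 0)
  M1 = (+0.0980, +0.0980, 0)
  M2 = (+0.0980, -0.0980, 0)
  M3 = (-0.0980, -0.0980, 0)
Detected image corners:
  c0 = (376.130396, 320.320995) px
  c1 = (619.239085, 303.470946) px
  c2 = (597.633758, 71.303479) px
  c3 = (356.753536, 95.914068) px
Planar DLT: solve 8×8 A·h = b for H (H[2,2]=1):
  H  [+1148.68663 +88.82541 +485.31587]
  H  [-140.70324 +1158.05036 +197.57299]
  H  [-0.17635 -0.03205 +1.00000]
B = K⁻¹H; ‖b₁‖=1.404295, ‖b₂‖=1.404295; λ = 2/(‖b₁‖+‖b₂‖) = 0.712101, sign → tz>0 ⇒ λ=+0.712101
r₁ = λ·B[:,0] = (+0.98858,-0.08336,-0.12558); r₂ = λ·B[:,1] = (+0.08112,+0.99644,-0.02282)
r₃ = r₁×r₂ = (+0.12704,+0.01238,+0.99182); SVD([r₁ r₂ r₃]) → R = UVᵀ:
  R  [+0.98858 +0.08112 +0.12704]
  R  [-0.08336 +0.99644 +0.01238]
  R  [-0.12558 -0.02282 +0.99182]
t = (+0.14478, -0.04036, +0.71210) m
tr R = 2.976839; θ = arccos((tr R − 1)/2) = 0.152334 rad = 8.728°
axis k = ((R−Rᵀ)₃₂, (R−Rᵀ)₁₃, (R−Rᵀ)₂₁) / (2 sinθ) = (-0.115979, +0.832370, -0.541950)
rvec = θ·k = (-0.017668, +0.126799, -0.082558)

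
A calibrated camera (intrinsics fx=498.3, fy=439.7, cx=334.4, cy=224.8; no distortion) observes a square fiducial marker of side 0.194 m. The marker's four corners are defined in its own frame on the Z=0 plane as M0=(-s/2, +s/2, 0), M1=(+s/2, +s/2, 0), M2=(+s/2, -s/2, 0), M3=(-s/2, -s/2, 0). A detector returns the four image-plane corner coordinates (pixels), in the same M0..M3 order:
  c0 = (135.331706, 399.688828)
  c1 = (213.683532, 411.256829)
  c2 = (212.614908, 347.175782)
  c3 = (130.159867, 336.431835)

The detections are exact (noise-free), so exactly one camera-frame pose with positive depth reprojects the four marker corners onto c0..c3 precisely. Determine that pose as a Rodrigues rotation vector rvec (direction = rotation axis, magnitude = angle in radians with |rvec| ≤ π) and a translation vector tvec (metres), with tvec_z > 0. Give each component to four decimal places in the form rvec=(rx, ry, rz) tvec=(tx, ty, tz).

rvec=(0.3038, 0.1447, 0.0850) tvec=(-0.3690, 0.3865, 1.1360)

Intrinsics K: fx=498.3, fy=439.7, cx=334.4, cy=224.8
Marker side s = 0.194 m; corners in marker frame (Z=0):
  M0 = (-0.0970, +0.0970, 0)
  M1 = (+0.0970, +0.0970, 0)
  M2 = (+0.0970, -0.0970, 0)
  M3 = (-0.0970, -0.0970, 0)
Detected image corners:
  c0 = (135.331706, 399.688828) px
  c1 = (213.683532, 411.256829) px
  c2 = (212.614908, 347.175782) px
  c3 = (130.159867, 336.431835) px
Planar DLT: solve 8×8 A·h = b for H (H[2,2]=1):
  H  [+394.53297 +62.45733 +172.54507]
  H  [+15.12234 +428.10206 +374.40278]
  H  [-0.11358 +0.26746 +1.00000]
B = K⁻¹H; ‖b₁‖=0.880249, ‖b₂‖=0.880249; λ = 2/(‖b₁‖+‖b₂‖) = 1.136043, sign → tz>0 ⇒ λ=+1.136043
r₁ = λ·B[:,0] = (+0.98606,+0.10504,-0.12903); r₂ = λ·B[:,1] = (-0.06152,+0.95073,+0.30385)
r₃ = r₁×r₂ = (+0.15459,-0.29168,+0.94394); SVD([r₁ r₂ r₃]) → R = UVᵀ:
  R  [+0.98606 -0.06152 +0.15459]
  R  [+0.10504 +0.95073 -0.29168]
  R  [-0.12903 +0.30385 +0.94394]
t = (-0.36900, +0.38653, +1.13604) m
tr R = 2.880735; θ = arccos((tr R − 1)/2) = 0.347087 rad = 19.887°
axis k = ((R−Rᵀ)₃₂, (R−Rᵀ)₁₃, (R−Rᵀ)₂₁) / (2 sinθ) = (+0.875364, +0.416895, +0.244819)
rvec = θ·k = (+0.303827, +0.144699, +0.084974)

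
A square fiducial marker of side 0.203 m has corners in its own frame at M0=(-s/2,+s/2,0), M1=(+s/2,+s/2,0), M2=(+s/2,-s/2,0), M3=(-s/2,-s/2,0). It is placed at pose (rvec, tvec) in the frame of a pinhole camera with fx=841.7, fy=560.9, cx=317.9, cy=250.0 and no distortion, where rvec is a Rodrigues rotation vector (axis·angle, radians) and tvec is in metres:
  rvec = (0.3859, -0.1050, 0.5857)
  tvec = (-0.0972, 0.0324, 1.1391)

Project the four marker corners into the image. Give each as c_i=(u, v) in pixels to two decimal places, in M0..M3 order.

c0=(143.88, 277.94) c1=(268.87, 326.45) c2=(350.49, 253.71) c3=(221.03, 199.47)

Intrinsics K: fx=841.7, fy=560.9, cx=317.9, cy=250.0
Marker side s = 0.203 m; corners in marker frame (Z=0):
  M0 = (-0.1015, +0.1015, 0)
  M1 = (+0.1015, +0.1015, 0)
  M2 = (+0.1015, -0.1015, 0)
  M3 = (-0.1015, -0.1015, 0)
rvec = (0.3859, -0.1050, 0.5857), |rvec| = θ = 0.70922 rad = 40.635°
Rodrigues: sinθ=0.65124, 1−cosθ=0.24113; R = I + sinθ·[k]× + (1−cosθ)·[k]×²:
    [+0.83026 -0.55724 +0.01194]
    [+0.51840 +0.76416 -0.38384]
    [+0.20477 +0.32487 +0.92332]
t = (-0.0972, 0.0324, 1.1391) m
M0: Pc = R·M0+t = (-0.23803, +0.05734, +1.15129); u = 841.7·(-0.23803)/1.15129 + 317.9 = 143.8766, v = 560.9·(+0.05734)/1.15129 + 250.0 = 277.9380
M1: Pc = R·M1+t = (-0.06949, +0.16258, +1.19286); u = 841.7·(-0.06949)/1.19286 + 317.9 = 268.8677, v = 560.9·(+0.16258)/1.19286 + 250.0 = 326.4471
M2: Pc = R·M2+t = (+0.04363, +0.00746, +1.12691); u = 841.7·(+0.04363)/1.12691 + 317.9 = 350.4892, v = 560.9·(+0.00746)/1.12691 + 250.0 = 253.7107
M3: Pc = R·M3+t = (-0.12491, -0.09778, +1.08534); u = 841.7·(-0.12491)/1.08534 + 317.9 = 221.0293, v = 560.9·(-0.09778)/1.08534 + 250.0 = 199.4682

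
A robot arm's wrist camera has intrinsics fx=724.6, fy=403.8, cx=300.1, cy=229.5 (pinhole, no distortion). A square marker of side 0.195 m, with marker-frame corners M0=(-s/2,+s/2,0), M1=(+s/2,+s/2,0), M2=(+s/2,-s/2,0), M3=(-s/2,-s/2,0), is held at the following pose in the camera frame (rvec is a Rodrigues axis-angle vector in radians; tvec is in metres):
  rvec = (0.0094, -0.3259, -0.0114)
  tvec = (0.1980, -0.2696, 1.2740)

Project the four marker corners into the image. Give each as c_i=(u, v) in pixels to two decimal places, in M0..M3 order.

c0=(362.19, 174.03) c1=(461.69, 175.91) c2=(460.91, 115.45) c3=(361.19, 110.53)

Intrinsics K: fx=724.6, fy=403.8, cx=300.1, cy=229.5
Marker side s = 0.195 m; corners in marker frame (Z=0):
  M0 = (-0.0975, +0.0975, 0)
  M1 = (+0.0975, +0.0975, 0)
  M2 = (+0.0975, -0.0975, 0)
  M3 = (-0.0975, -0.0975, 0)
rvec = (0.0094, -0.3259, -0.0114), |rvec| = θ = 0.32623 rad = 18.692°
Rodrigues: sinθ=0.32048, 1−cosθ=0.05274; R = I + sinθ·[k]× + (1−cosθ)·[k]×²:
    [+0.94730 +0.00968 -0.32020]
    [-0.01272 +0.99989 -0.00739]
    [+0.32010 +0.01108 +0.94732]
t = (0.1980, -0.2696, 1.2740) m
M0: Pc = R·M0+t = (+0.10658, -0.17087, +1.24387); u = 724.6·(+0.10658)/1.24387 + 300.1 = 362.1880, v = 403.8·(-0.17087)/1.24387 + 229.5 = 174.0299
M1: Pc = R·M1+t = (+0.29131, -0.17335, +1.30629); u = 724.6·(+0.29131)/1.30629 + 300.1 = 461.6875, v = 403.8·(-0.17335)/1.30629 + 229.5 = 175.9139
M2: Pc = R·M2+t = (+0.28942, -0.36833, +1.30413); u = 724.6·(+0.28942)/1.30413 + 300.1 = 460.9062, v = 403.8·(-0.36833)/1.30413 + 229.5 = 115.4535
M3: Pc = R·M3+t = (+0.10469, -0.36585, +1.24171); u = 724.6·(+0.10469)/1.24171 + 300.1 = 361.1944, v = 403.8·(-0.36585)/1.24171 + 229.5 = 110.5270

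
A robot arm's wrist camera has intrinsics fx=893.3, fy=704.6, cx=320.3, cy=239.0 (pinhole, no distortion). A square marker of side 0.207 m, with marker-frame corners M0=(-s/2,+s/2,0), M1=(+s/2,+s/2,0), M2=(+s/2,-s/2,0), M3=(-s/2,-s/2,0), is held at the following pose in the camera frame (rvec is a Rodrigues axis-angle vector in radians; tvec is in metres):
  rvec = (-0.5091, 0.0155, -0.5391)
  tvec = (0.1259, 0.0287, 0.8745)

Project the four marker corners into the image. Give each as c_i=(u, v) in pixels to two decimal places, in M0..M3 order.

c0=(416.00, 374.24) c1=(603.21, 284.24) c2=(477.55, 164.52) c3=(306.91, 241.77)

Intrinsics K: fx=893.3, fy=704.6, cx=320.3, cy=239.0
Marker side s = 0.207 m; corners in marker frame (Z=0):
  M0 = (-0.1035, +0.1035, 0)
  M1 = (+0.1035, +0.1035, 0)
  M2 = (+0.1035, -0.1035, 0)
  M3 = (-0.1035, -0.1035, 0)
rvec = (-0.5091, 0.0155, -0.5391), |rvec| = θ = 0.74165 rad = 42.494°
Rodrigues: sinθ=0.67551, 1−cosθ=0.26265; R = I + sinθ·[k]× + (1−cosθ)·[k]×²:
    [+0.86111 +0.48725 +0.14517]
    [-0.49479 +0.73747 +0.45971]
    [+0.11693 -0.46769 +0.87613]
t = (0.1259, 0.0287, 0.8745) m
M0: Pc = R·M0+t = (+0.08721, +0.15624, +0.81399); u = 893.3·(+0.08721)/0.81399 + 320.3 = 416.0021, v = 704.6·(+0.15624)/0.81399 + 239.0 = 374.2415
M1: Pc = R·M1+t = (+0.26546, +0.05382, +0.83820); u = 893.3·(+0.26546)/0.83820 + 320.3 = 603.2064, v = 704.6·(+0.05382)/0.83820 + 239.0 = 284.2395
M2: Pc = R·M2+t = (+0.16459, -0.09884, +0.93501); u = 893.3·(+0.16459)/0.93501 + 320.3 = 477.5523, v = 704.6·(-0.09884)/0.93501 + 239.0 = 164.5178
M3: Pc = R·M3+t = (-0.01366, +0.00358, +0.91080); u = 893.3·(-0.01366)/0.91080 + 320.3 = 306.9069, v = 704.6·(+0.00358)/0.91080 + 239.0 = 241.7716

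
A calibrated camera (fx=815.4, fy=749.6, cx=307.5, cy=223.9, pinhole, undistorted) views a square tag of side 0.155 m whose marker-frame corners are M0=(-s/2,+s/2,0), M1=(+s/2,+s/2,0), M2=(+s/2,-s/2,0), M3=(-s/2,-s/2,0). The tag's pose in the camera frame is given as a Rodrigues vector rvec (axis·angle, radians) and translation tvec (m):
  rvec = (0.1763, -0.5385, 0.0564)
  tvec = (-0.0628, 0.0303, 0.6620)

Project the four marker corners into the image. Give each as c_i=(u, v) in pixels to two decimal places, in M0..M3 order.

c0=(131.32, 349.19) c1=(302.84, 336.35) c2=(320.93, 174.64) c3=(145.14, 166.83)

Intrinsics K: fx=815.4, fy=749.6, cx=307.5, cy=223.9
Marker side s = 0.155 m; corners in marker frame (Z=0):
  M0 = (-0.0775, +0.0775, 0)
  M1 = (+0.0775, +0.0775, 0)
  M2 = (+0.0775, -0.0775, 0)
  M3 = (-0.0775, -0.0775, 0)
rvec = (0.1763, -0.5385, 0.0564), |rvec| = θ = 0.56943 rad = 32.626°
Rodrigues: sinθ=0.53915, 1−cosθ=0.15779; R = I + sinθ·[k]× + (1−cosθ)·[k]×²:
    [+0.85734 -0.09960 -0.50503]
    [+0.00720 +0.98333 -0.18171]
    [+0.51471 +0.15215 +0.84376]
t = (-0.0628, 0.0303, 0.6620) m
M0: Pc = R·M0+t = (-0.13696, +0.10595, +0.63390); u = 815.4·(-0.13696)/0.63390 + 307.5 = 131.3223, v = 749.6·(+0.10595)/0.63390 + 223.9 = 349.1874
M1: Pc = R·M1+t = (-0.00408, +0.10707, +0.71368); u = 815.4·(-0.00408)/0.71368 + 307.5 = 302.8436, v = 749.6·(+0.10707)/0.71368 + 223.9 = 336.3544
M2: Pc = R·M2+t = (+0.01136, -0.04535, +0.69010); u = 815.4·(+0.01136)/0.69010 + 307.5 = 320.9258, v = 749.6·(-0.04535)/0.69010 + 223.9 = 174.6401
M3: Pc = R·M3+t = (-0.12152, -0.04647, +0.61032); u = 815.4·(-0.12152)/0.61032 + 307.5 = 145.1405, v = 749.6·(-0.04647)/0.61032 + 223.9 = 166.8301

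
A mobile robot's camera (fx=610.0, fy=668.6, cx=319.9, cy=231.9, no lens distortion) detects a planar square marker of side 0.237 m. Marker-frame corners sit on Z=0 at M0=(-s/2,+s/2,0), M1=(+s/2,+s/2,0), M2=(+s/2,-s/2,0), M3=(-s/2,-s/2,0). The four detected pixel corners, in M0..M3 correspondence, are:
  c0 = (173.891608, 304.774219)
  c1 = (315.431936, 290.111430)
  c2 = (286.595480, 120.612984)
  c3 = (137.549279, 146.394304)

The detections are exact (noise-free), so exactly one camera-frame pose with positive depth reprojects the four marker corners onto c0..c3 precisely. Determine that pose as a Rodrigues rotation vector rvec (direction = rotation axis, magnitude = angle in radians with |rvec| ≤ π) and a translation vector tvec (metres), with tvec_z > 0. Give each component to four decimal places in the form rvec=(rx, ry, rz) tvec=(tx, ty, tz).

Intrinsics K: fx=610.0, fy=668.6, cx=319.9, cy=231.9
Marker side s = 0.237 m; corners in marker frame (Z=0):
  M0 = (-0.1185, +0.1185, 0)
  M1 = (+0.1185, +0.1185, 0)
  M2 = (+0.1185, -0.1185, 0)
  M3 = (-0.1185, -0.1185, 0)
Detected image corners:
  c0 = (173.891608, 304.774219) px
  c1 = (315.431936, 290.111430) px
  c2 = (286.595480, 120.612984) px
  c3 = (137.549279, 146.394304) px
Planar DLT: solve 8×8 A·h = b for H (H[2,2]=1):
  H  [+554.92023 +200.68319 +226.72531]
  H  [-138.92516 +750.18678 +218.44249]
  H  [-0.25230 +0.27457 +1.00000]
B = K⁻¹H; ‖b₁‖=1.078851, ‖b₂‖=1.078851; λ = 2/(‖b₁‖+‖b₂‖) = 0.926912, sign → tz>0 ⇒ λ=+0.926912
r₁ = λ·B[:,0] = (+0.96586,-0.11149,-0.23386); r₂ = λ·B[:,1] = (+0.17148,+0.95175,+0.25450)
r₃ = r₁×r₂ = (+0.19420,-0.28591,+0.93837); SVD([r₁ r₂ r₃]) → R = UVᵀ:
  R  [+0.96586 +0.17148 +0.19420]
  R  [-0.11149 +0.95175 -0.28591]
  R  [-0.23386 +0.25450 +0.93837]
t = (-0.14158, -0.01866, +0.92691) m
tr R = 2.855978; θ = arccos((tr R − 1)/2) = 0.381817 rad = 21.876°
axis k = ((R−Rᵀ)₃₂, (R−Rᵀ)₁₃, (R−Rᵀ)₂₁) / (2 sinθ) = (+0.725173, +0.574408, -0.379709)
rvec = θ·k = (+0.276883, +0.219319, -0.144979)

rvec=(0.2769, 0.2193, -0.1450) tvec=(-0.1416, -0.0187, 0.9269)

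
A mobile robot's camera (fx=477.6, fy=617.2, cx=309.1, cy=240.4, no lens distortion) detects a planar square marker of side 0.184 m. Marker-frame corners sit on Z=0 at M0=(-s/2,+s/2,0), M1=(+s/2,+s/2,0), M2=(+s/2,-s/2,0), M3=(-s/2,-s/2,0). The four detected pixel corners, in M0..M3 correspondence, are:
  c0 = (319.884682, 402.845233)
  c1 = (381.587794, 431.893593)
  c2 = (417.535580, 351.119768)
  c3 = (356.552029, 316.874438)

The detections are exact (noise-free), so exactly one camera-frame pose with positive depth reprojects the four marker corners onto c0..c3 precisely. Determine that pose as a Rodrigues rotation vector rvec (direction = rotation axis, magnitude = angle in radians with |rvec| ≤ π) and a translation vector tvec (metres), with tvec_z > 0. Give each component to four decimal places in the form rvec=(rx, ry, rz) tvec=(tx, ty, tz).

rvec=(0.2110, -0.3145, 0.4560) tvec=(0.1465, 0.2553, 1.1576)

Intrinsics K: fx=477.6, fy=617.2, cx=309.1, cy=240.4
Marker side s = 0.184 m; corners in marker frame (Z=0):
  M0 = (-0.0920, +0.0920, 0)
  M1 = (+0.0920, +0.0920, 0)
  M2 = (+0.0920, -0.0920, 0)
  M3 = (-0.0920, -0.0920, 0)
Detected image corners:
  c0 = (319.884682, 402.845233) px
  c1 = (381.587794, 431.893593) px
  c2 = (417.535580, 351.119768) px
  c3 = (356.552029, 316.874438) px
Planar DLT: solve 8×8 A·h = b for H (H[2,2]=1):
  H  [+442.74130 -156.07552 +369.53985]
  H  [+283.19559 +494.67882 +376.54300]
  H  [+0.29639 +0.11167 +1.00000]
B = K⁻¹H; ‖b₁‖=0.863873, ‖b₂‖=0.863873; λ = 2/(‖b₁‖+‖b₂‖) = 1.157578, sign → tz>0 ⇒ λ=+1.157578
r₁ = λ·B[:,0] = (+0.85104,+0.39751,+0.34309); r₂ = λ·B[:,1] = (-0.46195,+0.87744,+0.12927)
r₃ = r₁×r₂ = (-0.24965,-0.26850,+0.93037); SVD([r₁ r₂ r₃]) → R = UVᵀ:
  R  [+0.85104 -0.46195 -0.24965]
  R  [+0.39751 +0.87744 -0.26850]
  R  [+0.34309 +0.12927 +0.93037]
t = (+0.14649, +0.25534, +1.15758) m
tr R = 2.658845; θ = arccos((tr R − 1)/2) = 0.592723 rad = 33.961°
axis k = ((R−Rᵀ)₃₂, (R−Rᵀ)₁₃, (R−Rᵀ)₂₁) / (2 sinθ) = (+0.356031, -0.530539, +0.769266)
rvec = θ·k = (+0.211028, -0.314463, +0.455962)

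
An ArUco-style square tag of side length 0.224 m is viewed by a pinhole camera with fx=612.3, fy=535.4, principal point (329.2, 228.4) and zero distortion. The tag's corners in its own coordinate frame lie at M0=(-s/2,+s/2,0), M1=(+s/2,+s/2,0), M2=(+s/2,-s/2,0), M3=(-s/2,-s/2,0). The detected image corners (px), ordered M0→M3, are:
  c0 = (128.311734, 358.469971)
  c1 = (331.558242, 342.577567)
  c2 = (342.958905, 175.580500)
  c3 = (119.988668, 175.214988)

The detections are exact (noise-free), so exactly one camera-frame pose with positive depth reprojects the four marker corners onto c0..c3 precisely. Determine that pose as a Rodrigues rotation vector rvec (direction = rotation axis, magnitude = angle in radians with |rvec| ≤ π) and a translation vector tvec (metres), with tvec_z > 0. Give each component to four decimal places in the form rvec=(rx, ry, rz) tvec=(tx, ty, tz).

Intrinsics K: fx=612.3, fy=535.4, cx=329.2, cy=228.4
Marker side s = 0.224 m; corners in marker frame (Z=0):
  M0 = (-0.1120, +0.1120, 0)
  M1 = (+0.1120, +0.1120, 0)
  M2 = (+0.1120, -0.1120, 0)
  M3 = (-0.1120, -0.1120, 0)
Detected image corners:
  c0 = (128.311734, 358.469971) px
  c1 = (331.558242, 342.577567) px
  c2 = (342.958905, 175.580500) px
  c3 = (119.988668, 175.214988) px
Planar DLT: solve 8×8 A·h = b for H (H[2,2]=1):
  H  [+1049.19568 +87.03962 +235.83476]
  H  [+77.48525 +889.52550 +266.85530]
  H  [+0.43290 +0.41631 +1.00000]
B = K⁻¹H; ‖b₁‖=1.543284, ‖b₂‖=1.543284; λ = 2/(‖b₁‖+‖b₂‖) = 0.647969, sign → tz>0 ⇒ λ=+0.647969
r₁ = λ·B[:,0] = (+0.95950,-0.02589,+0.28051); r₂ = λ·B[:,1] = (-0.05292,+0.96147,+0.26975)
r₃ = r₁×r₂ = (-0.27668,-0.27367,+0.92117); SVD([r₁ r₂ r₃]) → R = UVᵀ:
  R  [+0.95950 -0.05292 -0.27668]
  R  [-0.02589 +0.96147 -0.27367]
  R  [+0.28051 +0.26975 +0.92117]
t = (-0.09880, +0.04654, +0.64797) m
tr R = 2.842145; θ = arccos((tr R − 1)/2) = 0.399971 rad = 22.917°
axis k = ((R−Rᵀ)₃₂, (R−Rᵀ)₁₃, (R−Rᵀ)₂₁) / (2 sinθ) = (+0.697792, -0.715458, +0.034715)
rvec = θ·k = (+0.279097, -0.286163, +0.013885)

rvec=(0.2791, -0.2862, 0.0139) tvec=(-0.0988, 0.0465, 0.6480)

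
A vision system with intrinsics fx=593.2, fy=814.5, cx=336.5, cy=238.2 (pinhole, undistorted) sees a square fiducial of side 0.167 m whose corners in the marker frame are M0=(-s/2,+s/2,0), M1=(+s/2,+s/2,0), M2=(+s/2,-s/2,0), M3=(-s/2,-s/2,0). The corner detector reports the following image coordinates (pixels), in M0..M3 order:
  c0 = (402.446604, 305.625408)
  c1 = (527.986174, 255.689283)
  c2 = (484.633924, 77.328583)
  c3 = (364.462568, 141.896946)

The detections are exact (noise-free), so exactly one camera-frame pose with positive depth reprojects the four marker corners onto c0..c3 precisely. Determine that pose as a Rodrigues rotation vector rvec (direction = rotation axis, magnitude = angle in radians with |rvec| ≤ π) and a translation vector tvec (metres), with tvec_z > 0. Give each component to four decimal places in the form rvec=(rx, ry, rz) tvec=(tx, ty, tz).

rvec=(0.0026, 0.4277, -0.3119) tvec=(0.1345, -0.0393, 0.7563)

Intrinsics K: fx=593.2, fy=814.5, cx=336.5, cy=238.2
Marker side s = 0.167 m; corners in marker frame (Z=0):
  M0 = (-0.0835, +0.0835, 0)
  M1 = (+0.0835, +0.0835, 0)
  M2 = (+0.0835, -0.0835, 0)
  M3 = (-0.0835, -0.0835, 0)
Detected image corners:
  c0 = (402.446604, 305.625408) px
  c1 = (527.986174, 255.689283) px
  c2 = (484.633924, 77.328583) px
  c3 = (364.462568, 141.896946) px
Planar DLT: solve 8×8 A·h = b for H (H[2,2]=1):
  H  [+495.31355 +205.91831 +441.97179]
  H  [-448.50406 +1006.06785 +195.83384]
  H  [-0.54000 -0.08290 +1.00000]
B = K⁻¹H; ‖b₁‖=1.322278, ‖b₂‖=1.322278; λ = 2/(‖b₁‖+‖b₂‖) = 0.756271, sign → tz>0 ⇒ λ=+0.756271
r₁ = λ·B[:,0] = (+0.86314,-0.29701,-0.40839); r₂ = λ·B[:,1] = (+0.29809,+0.95248,-0.06269)
r₃ = r₁×r₂ = (+0.40760,-0.06762,+0.91065); SVD([r₁ r₂ r₃]) → R = UVᵀ:
  R  [+0.86314 +0.29809 +0.40760]
  R  [-0.29701 +0.95248 -0.06762]
  R  [-0.40839 -0.06269 +0.91065]
t = (+0.13447, -0.03934, +0.75627) m
tr R = 2.726269; θ = arccos((tr R − 1)/2) = 0.529352 rad = 30.330°
axis k = ((R−Rᵀ)₃₂, (R−Rᵀ)₁₃, (R−Rᵀ)₂₁) / (2 sinθ) = (+0.004884, +0.807948, -0.589234)
rvec = θ·k = (+0.002585, +0.427689, -0.311912)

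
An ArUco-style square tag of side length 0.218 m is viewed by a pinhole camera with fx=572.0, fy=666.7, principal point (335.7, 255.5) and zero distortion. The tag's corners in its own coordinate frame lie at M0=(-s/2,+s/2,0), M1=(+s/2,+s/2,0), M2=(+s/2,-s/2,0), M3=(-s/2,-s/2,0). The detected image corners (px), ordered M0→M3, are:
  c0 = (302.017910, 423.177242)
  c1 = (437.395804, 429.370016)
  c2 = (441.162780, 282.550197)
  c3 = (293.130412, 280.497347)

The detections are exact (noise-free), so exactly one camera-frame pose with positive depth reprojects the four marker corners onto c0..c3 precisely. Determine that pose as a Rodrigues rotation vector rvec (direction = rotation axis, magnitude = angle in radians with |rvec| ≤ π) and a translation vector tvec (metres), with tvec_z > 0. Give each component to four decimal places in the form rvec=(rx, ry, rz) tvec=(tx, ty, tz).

rvec=(0.3739, 0.1261, -0.0167) tvec=(0.0488, 0.1343, 0.8810)

Intrinsics K: fx=572.0, fy=666.7, cx=335.7, cy=255.5
Marker side s = 0.218 m; corners in marker frame (Z=0):
  M0 = (-0.1090, +0.1090, 0)
  M1 = (+0.1090, +0.1090, 0)
  M2 = (+0.1090, -0.1090, 0)
  M3 = (-0.1090, -0.1090, 0)
Detected image corners:
  c0 = (302.017910, 423.177242) px
  c1 = (437.395804, 429.370016) px
  c2 = (441.162780, 282.550197) px
  c3 = (293.130412, 280.497347) px
Planar DLT: solve 8×8 A·h = b for H (H[2,2]=1):
  H  [+596.05791 +164.07019 +367.38036]
  H  [-31.24630 +809.72713 +357.11855]
  H  [-0.14294 +0.41222 +1.00000]
B = K⁻¹H; ‖b₁‖=1.135011, ‖b₂‖=1.135011; λ = 2/(‖b₁‖+‖b₂‖) = 0.881049, sign → tz>0 ⇒ λ=+0.881049
r₁ = λ·B[:,0] = (+0.99201,+0.00697,-0.12593); r₂ = λ·B[:,1] = (+0.03957,+0.93088,+0.36319)
r₃ = r₁×r₂ = (+0.11976,-0.36527,+0.92317); SVD([r₁ r₂ r₃]) → R = UVᵀ:
  R  [+0.99201 +0.03957 +0.11976]
  R  [+0.00697 +0.93088 -0.36527]
  R  [-0.12593 +0.36319 +0.92317]
t = (+0.04880, +0.13429, +0.88105) m
tr R = 2.846055; θ = arccos((tr R − 1)/2) = 0.394919 rad = 22.627°
axis k = ((R−Rᵀ)₃₂, (R−Rᵀ)₁₃, (R−Rᵀ)₂₁) / (2 sinθ) = (+0.946705, +0.319304, -0.042362)
rvec = θ·k = (+0.373872, +0.126099, -0.016730)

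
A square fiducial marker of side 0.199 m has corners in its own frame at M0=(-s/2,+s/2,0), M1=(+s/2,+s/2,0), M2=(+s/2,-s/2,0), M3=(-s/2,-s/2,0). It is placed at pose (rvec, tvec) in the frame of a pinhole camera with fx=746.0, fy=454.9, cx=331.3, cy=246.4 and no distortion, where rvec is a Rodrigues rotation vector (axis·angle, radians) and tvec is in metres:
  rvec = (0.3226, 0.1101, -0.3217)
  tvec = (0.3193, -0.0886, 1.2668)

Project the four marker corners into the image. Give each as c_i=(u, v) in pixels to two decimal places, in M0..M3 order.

c0=(478.06, 256.76) c1=(591.00, 236.33) c2=(563.63, 169.31) c3=(446.10, 192.37)

Intrinsics K: fx=746.0, fy=454.9, cx=331.3, cy=246.4
Marker side s = 0.199 m; corners in marker frame (Z=0):
  M0 = (-0.0995, +0.0995, 0)
  M1 = (+0.0995, +0.0995, 0)
  M2 = (+0.0995, -0.0995, 0)
  M3 = (-0.0995, -0.0995, 0)
rvec = (0.3226, 0.1101, -0.3217), |rvec| = θ = 0.46870 rad = 26.855°
Rodrigues: sinθ=0.45173, 1−cosθ=0.10785; R = I + sinθ·[k]× + (1−cosθ)·[k]×²:
    [+0.94324 +0.32749 +0.05517]
    [-0.29261 +0.89811 -0.32831]
    [-0.15706 +0.29353 +0.94296]
t = (0.3193, -0.0886, 1.2668) m
M0: Pc = R·M0+t = (+0.25803, +0.02988, +1.31163); u = 746.0·(+0.25803)/1.31163 + 331.3 = 478.0574, v = 454.9·(+0.02988)/1.31163 + 246.4 = 256.7618
M1: Pc = R·M1+t = (+0.44574, -0.02835, +1.28038); u = 746.0·(+0.44574)/1.28038 + 331.3 = 591.0047, v = 454.9·(-0.02835)/1.28038 + 246.4 = 236.3264
M2: Pc = R·M2+t = (+0.38057, -0.20708, +1.22197); u = 746.0·(+0.38057)/1.22197 + 331.3 = 563.6334, v = 454.9·(-0.20708)/1.22197 + 246.4 = 169.3119
M3: Pc = R·M3+t = (+0.19286, -0.14885, +1.25322); u = 746.0·(+0.19286)/1.25322 + 331.3 = 446.1044, v = 454.9·(-0.14885)/1.25322 + 246.4 = 192.3710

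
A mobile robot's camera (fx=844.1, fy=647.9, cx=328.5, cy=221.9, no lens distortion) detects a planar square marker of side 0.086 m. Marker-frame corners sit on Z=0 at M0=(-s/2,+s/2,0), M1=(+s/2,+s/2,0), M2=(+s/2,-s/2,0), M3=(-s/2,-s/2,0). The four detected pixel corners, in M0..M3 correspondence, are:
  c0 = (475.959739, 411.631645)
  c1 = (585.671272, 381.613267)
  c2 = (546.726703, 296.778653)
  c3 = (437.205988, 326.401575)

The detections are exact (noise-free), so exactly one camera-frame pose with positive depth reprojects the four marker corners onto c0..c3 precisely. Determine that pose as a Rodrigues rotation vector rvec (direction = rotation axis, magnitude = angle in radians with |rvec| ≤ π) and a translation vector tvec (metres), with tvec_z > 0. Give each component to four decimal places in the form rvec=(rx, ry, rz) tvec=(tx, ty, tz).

rvec=(-0.0259, -0.0221, -0.3340) tvec=(0.1348, 0.1268, 0.6218)

Intrinsics K: fx=844.1, fy=647.9, cx=328.5, cy=221.9
Marker side s = 0.086 m; corners in marker frame (Z=0):
  M0 = (-0.0430, +0.0430, 0)
  M1 = (+0.0430, +0.0430, 0)
  M2 = (+0.0430, -0.0430, 0)
  M3 = (-0.0430, -0.0430, 0)
Detected image corners:
  c0 = (475.959739, 411.631645) px
  c1 = (585.671272, 381.613267) px
  c2 = (546.726703, 296.778653) px
  c3 = (437.205988, 326.401575) px
Planar DLT: solve 8×8 A·h = b for H (H[2,2]=1):
  H  [+1295.97296 +433.81176 +511.46013]
  H  [-331.95190 +976.33233 +354.01542]
  H  [+0.04179 -0.03505 +1.00000]
B = K⁻¹H; ‖b₁‖=1.608319, ‖b₂‖=1.608319; λ = 2/(‖b₁‖+‖b₂‖) = 0.621767, sign → tz>0 ⇒ λ=+0.621767
r₁ = λ·B[:,0] = (+0.94451,-0.32746,+0.02598); r₂ = λ·B[:,1] = (+0.32803,+0.94442,-0.02179)
r₃ = r₁×r₂ = (-0.01740,+0.02911,+0.99942); SVD([r₁ r₂ r₃]) → R = UVᵀ:
  R  [+0.94451 +0.32803 -0.01740]
  R  [-0.32746 +0.94442 +0.02911]
  R  [+0.02598 -0.02179 +0.99942]
t = (+0.13477, +0.12679, +0.62177) m
tr R = 2.888349; θ = arccos((tr R − 1)/2) = 0.335717 rad = 19.235°
axis k = ((R−Rᵀ)₃₂, (R−Rᵀ)₁₃, (R−Rᵀ)₂₁) / (2 sinθ) = (-0.077251, -0.065839, -0.994835)
rvec = θ·k = (-0.025934, -0.022103, -0.333983)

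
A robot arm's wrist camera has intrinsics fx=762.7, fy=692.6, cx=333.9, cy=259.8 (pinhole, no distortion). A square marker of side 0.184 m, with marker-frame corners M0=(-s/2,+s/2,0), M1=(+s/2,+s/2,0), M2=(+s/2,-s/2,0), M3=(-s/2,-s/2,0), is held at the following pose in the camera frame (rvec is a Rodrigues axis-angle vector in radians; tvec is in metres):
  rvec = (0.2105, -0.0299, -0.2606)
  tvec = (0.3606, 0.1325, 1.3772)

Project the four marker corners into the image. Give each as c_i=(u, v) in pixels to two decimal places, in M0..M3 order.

Intrinsics K: fx=762.7, fy=692.6, cx=333.9, cy=259.8
Marker side s = 0.184 m; corners in marker frame (Z=0):
  M0 = (-0.0920, +0.0920, 0)
  M1 = (+0.0920, +0.0920, 0)
  M2 = (+0.0920, -0.0920, 0)
  M3 = (-0.0920, -0.0920, 0)
rvec = (0.2105, -0.0299, -0.2606), |rvec| = θ = 0.33633 rad = 19.270°
Rodrigues: sinθ=0.33002, 1−cosθ=0.05603; R = I + sinθ·[k]× + (1−cosθ)·[k]×²:
    [+0.96592 +0.25260 -0.05651]
    [-0.25883 +0.94442 -0.20269]
    [+0.00217 +0.21041 +0.97761]
t = (0.3606, 0.1325, 1.3772) m
M0: Pc = R·M0+t = (+0.29497, +0.24320, +1.39636); u = 762.7·(+0.29497)/1.39636 + 333.9 = 495.0169, v = 692.6·(+0.24320)/1.39636 + 259.8 = 380.4277
M1: Pc = R·M1+t = (+0.47270, +0.19557, +1.39676); u = 762.7·(+0.47270)/1.39676 + 333.9 = 592.0200, v = 692.6·(+0.19557)/1.39676 + 259.8 = 356.7777
M2: Pc = R·M2+t = (+0.42623, +0.02180, +1.35804); u = 762.7·(+0.42623)/1.35804 + 333.9 = 573.2758, v = 692.6·(+0.02180)/1.35804 + 259.8 = 270.9186
M3: Pc = R·M3+t = (+0.24850, +0.06943, +1.35764); u = 762.7·(+0.24850)/1.35764 + 333.9 = 473.5010, v = 692.6·(+0.06943)/1.35764 + 259.8 = 295.2178

c0=(495.02, 380.43) c1=(592.02, 356.78) c2=(573.28, 270.92) c3=(473.50, 295.22)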